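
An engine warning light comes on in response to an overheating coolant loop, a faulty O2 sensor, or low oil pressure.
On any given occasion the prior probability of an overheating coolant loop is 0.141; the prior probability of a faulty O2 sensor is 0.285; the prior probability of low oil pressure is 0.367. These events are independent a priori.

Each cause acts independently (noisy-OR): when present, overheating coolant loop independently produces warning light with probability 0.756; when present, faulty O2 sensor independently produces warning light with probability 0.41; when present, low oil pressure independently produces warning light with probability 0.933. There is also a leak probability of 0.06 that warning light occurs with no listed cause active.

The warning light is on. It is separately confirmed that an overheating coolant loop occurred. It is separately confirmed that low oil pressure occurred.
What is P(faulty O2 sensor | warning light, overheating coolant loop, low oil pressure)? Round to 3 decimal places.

P(faulty O2 sensor | warning light, overheating coolant loop, low oil pressure) ≈ 0.286

Under noisy-OR, P(warning light | causes) = 1 − (1−0.06)·∏(1−qᵢ) over the active causes.
P(warning light | overheating coolant loop, low oil pressure) = 0.984633*0.715 + 0.990933*0.285 = 0.704013 + 0.282416 = 0.986429
Of this, 0.282416 comes from 0.990933*0.285 (the faulty O2 sensor=true cases).
So P(faulty O2 sensor | warning light, overheating coolant loop, low oil pressure) = 0.282416/0.986429 ≈ 0.286.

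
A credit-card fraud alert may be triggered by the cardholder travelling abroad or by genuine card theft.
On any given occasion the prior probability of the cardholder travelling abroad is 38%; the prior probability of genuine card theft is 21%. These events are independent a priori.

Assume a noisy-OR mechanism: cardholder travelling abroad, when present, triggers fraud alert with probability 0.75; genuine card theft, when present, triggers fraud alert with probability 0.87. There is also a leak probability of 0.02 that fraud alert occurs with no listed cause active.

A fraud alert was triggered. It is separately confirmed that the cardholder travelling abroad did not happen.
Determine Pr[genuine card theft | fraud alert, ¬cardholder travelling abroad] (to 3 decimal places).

Under noisy-OR, P(fraud alert | causes) = 1 − (1−0.02)·∏(1−qᵢ) over the active causes.
Weight on genuine card theft=true, given the evidence: 0.8726×0.21 = 0.183246
Normalizer over all consistent configurations: 0.02×0.79 + 0.8726×0.21 = 0.199046
P(genuine card theft | fraud alert, ¬cardholder travelling abroad) = 0.183246/0.199046 ≈ 0.921

Pr[genuine card theft | fraud alert, ¬cardholder travelling abroad] ≈ 0.921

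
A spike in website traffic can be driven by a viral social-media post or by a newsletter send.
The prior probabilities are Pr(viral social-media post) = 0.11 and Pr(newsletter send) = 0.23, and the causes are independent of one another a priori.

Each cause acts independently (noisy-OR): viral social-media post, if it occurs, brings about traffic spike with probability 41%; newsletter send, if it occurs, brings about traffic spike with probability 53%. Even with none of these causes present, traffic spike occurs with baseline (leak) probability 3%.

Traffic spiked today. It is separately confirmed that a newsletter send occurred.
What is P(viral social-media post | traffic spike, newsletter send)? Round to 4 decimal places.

P(viral social-media post | traffic spike, newsletter send) ≈ 0.1424

Under noisy-OR, P(traffic spike | causes) = 1 − (1−0.03)·∏(1−qᵢ) over the active causes.
By total probability over both values of viral social-media post:
  P(traffic spike | newsletter send) = 0.5441×0.89 + 0.731019×0.11
        = 0.484249 + 0.080412 = 0.564661
The terms with viral social-media post present sum to 0.080412, so
  P(viral social-media post | traffic spike, newsletter send) = 0.080412 / 0.564661 ≈ 0.1424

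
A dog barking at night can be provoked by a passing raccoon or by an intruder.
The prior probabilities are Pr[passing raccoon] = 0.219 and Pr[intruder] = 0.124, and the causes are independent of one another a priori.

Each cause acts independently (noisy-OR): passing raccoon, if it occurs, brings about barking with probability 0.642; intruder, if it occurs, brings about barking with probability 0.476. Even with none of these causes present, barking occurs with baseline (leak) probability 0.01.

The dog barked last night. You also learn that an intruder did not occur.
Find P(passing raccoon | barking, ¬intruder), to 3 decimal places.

Under noisy-OR, P(barking | causes) = 1 − (1−0.01)·∏(1−qᵢ) over the active causes.
P(barking | ¬intruder) = 0.01*0.781 + 0.64558*0.219 = 0.007810 + 0.141382 = 0.149192
Of this, 0.141382 comes from 0.64558*0.219 (the passing raccoon=true cases).
Hence the posterior is 0.141382/0.149192 ≈ 0.948.

P(passing raccoon | barking, ¬intruder) ≈ 0.948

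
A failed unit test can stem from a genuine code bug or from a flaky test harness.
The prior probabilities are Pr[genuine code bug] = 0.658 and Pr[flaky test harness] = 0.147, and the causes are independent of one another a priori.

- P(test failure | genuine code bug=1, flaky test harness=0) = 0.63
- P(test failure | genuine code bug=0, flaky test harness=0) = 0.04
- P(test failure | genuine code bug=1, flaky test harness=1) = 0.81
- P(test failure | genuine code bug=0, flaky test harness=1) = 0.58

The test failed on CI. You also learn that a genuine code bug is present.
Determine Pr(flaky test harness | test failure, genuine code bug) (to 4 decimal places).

Pr(flaky test harness | test failure, genuine code bug) ≈ 0.1814

For the numerator, keep only flaky test harness=true terms: 0.81*0.147 = 0.119070
The normalizing constant is 0.63*0.853 + 0.81*0.147 = 0.656460
P(flaky test harness | test failure, genuine code bug) = 0.119070/0.656460 ≈ 0.1814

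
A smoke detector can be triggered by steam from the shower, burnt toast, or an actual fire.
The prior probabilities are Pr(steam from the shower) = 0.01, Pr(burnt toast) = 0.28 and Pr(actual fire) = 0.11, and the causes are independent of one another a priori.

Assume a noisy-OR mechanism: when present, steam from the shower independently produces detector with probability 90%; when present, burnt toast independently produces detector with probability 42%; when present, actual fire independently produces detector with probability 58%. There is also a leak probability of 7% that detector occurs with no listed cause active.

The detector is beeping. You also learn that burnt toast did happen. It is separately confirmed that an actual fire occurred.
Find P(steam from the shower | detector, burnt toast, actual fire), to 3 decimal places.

P(steam from the shower | detector, burnt toast, actual fire) ≈ 0.013

Under noisy-OR, P(detector | causes) = 1 − (1−0.07)·∏(1−qᵢ) over the active causes.
Sum P(detector|·) weighted by the priors over both values of steam from the shower:
  P(detector | burnt toast, actual fire) = 0.773452*0.99 + 0.977345*0.01
        = 0.765717 + 0.009773 = 0.775490
Keeping only the steam from the shower-present terms gives 0.009773, so
  P(steam from the shower | detector, burnt toast, actual fire) = 0.009773 / 0.775490 ≈ 0.013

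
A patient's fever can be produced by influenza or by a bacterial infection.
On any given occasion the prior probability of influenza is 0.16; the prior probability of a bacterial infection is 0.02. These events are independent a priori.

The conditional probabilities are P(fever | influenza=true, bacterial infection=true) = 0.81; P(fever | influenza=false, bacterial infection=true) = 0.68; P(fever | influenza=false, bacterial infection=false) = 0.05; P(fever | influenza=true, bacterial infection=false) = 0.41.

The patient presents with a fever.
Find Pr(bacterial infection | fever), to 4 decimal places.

Enumerate the 4 (influenza, bacterial infection) configurations and weight by the priors:
  P(fever) = 0.05×0.84×0.98 + 0.68×0.84×0.02 + 0.41×0.16×0.98 + 0.81×0.16×0.02
        = 0.041160 + 0.011424 + 0.064288 + 0.002592 = 0.119464
The terms with bacterial infection present sum to 0.014016, so
  P(bacterial infection | fever) = 0.014016 / 0.119464 ≈ 0.1173

Pr(bacterial infection | fever) ≈ 0.1173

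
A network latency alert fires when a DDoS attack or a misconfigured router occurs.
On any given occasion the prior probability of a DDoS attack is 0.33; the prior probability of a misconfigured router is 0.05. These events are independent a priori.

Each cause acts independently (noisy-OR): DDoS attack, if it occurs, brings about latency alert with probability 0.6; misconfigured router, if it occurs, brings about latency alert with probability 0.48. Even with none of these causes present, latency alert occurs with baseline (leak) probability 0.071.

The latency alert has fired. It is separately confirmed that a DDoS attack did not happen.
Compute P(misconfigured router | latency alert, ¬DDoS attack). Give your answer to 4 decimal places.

P(misconfigured router | latency alert, ¬DDoS attack) ≈ 0.2770

Under noisy-OR, P(latency alert | causes) = 1 − (1−0.071)·∏(1−qᵢ) over the active causes.
By total probability over both values of misconfigured router:
  P(latency alert | ¬DDoS attack) = 0.071×0.95 + 0.51692×0.05
        = 0.067450 + 0.025846 = 0.093296
The terms with misconfigured router present sum to 0.025846, so
  P(misconfigured router | latency alert, ¬DDoS attack) = 0.025846 / 0.093296 ≈ 0.2770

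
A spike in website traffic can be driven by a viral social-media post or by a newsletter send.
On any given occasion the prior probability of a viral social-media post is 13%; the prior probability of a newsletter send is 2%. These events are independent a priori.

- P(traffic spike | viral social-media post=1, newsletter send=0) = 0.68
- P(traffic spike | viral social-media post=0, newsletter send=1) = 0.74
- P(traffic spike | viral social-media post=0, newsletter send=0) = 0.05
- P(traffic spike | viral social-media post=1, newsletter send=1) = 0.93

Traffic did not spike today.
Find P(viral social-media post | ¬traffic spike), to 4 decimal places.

P(¬traffic spike) = 0.95·0.87·0.98 + 0.26·0.87·0.02 + 0.32·0.13·0.98 + 0.07·0.13·0.02 = 0.809970 + 0.004524 + 0.040768 + 0.000182 = 0.855444
Restricting to configurations with viral social-media post present: 0.040768 + 0.000182 = 0.040950.
P(viral social-media post | ¬traffic spike) = 0.040950 / 0.855444 ≈ 0.0479

P(viral social-media post | ¬traffic spike) ≈ 0.0479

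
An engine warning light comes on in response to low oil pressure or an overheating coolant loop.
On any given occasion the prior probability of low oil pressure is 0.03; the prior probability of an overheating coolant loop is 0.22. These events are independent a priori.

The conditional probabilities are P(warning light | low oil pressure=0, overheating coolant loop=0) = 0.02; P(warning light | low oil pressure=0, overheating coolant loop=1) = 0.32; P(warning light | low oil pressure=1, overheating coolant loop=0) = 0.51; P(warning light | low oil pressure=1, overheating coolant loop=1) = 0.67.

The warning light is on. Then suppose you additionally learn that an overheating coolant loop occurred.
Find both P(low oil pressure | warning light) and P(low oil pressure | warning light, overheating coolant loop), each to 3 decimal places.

P(low oil pressure | warning light) ≈ 0.164; P(low oil pressure | warning light, overheating coolant loop) ≈ 0.061

Enumerate the 4 (low oil pressure, overheating coolant loop) configurations and weight by the priors:
  P(warning light) = 0.02*0.97*0.78 + 0.32*0.97*0.22 + 0.51*0.03*0.78 + 0.67*0.03*0.22
        = 0.015132 + 0.068288 + 0.011934 + 0.004422 = 0.099776
Configurations with low oil pressure contribute 0.016356, so
  P(low oil pressure | warning light) = 0.016356 / 0.099776 ≈ 0.164

Now also conditioning on overheating coolant loop=true:
By total probability over both values of low oil pressure:
  P(warning light | overheating coolant loop) = 0.32·0.97 + 0.67·0.03
        = 0.310400 + 0.020100 = 0.330500
Configurations with low oil pressure contribute 0.020100, so
  P(low oil pressure | warning light, overheating coolant loop) = 0.020100 / 0.330500 ≈ 0.061
This is intercausal reasoning (explaining away): once overheating coolant loop accounts for the warning light, low oil pressure becomes less likely.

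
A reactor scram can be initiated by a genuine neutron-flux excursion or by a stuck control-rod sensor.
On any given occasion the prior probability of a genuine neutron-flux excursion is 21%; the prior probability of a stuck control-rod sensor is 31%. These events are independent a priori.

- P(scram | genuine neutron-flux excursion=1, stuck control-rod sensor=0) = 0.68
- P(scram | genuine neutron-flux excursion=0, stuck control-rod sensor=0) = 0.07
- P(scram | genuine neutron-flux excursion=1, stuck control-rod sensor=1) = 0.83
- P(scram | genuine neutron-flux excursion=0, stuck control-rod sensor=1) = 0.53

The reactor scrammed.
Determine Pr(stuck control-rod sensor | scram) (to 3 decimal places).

Pr(stuck control-rod sensor | scram) ≈ 0.574

P(scram) = 0.07×0.79×0.69 + 0.53×0.79×0.31 + 0.68×0.21×0.69 + 0.83×0.21×0.31 = 0.038157 + 0.129797 + 0.098532 + 0.054033 = 0.320519
Restricting to configurations with stuck control-rod sensor present: 0.129797 + 0.054033 = 0.183830.
P(stuck control-rod sensor | scram) = 0.183830 / 0.320519 ≈ 0.574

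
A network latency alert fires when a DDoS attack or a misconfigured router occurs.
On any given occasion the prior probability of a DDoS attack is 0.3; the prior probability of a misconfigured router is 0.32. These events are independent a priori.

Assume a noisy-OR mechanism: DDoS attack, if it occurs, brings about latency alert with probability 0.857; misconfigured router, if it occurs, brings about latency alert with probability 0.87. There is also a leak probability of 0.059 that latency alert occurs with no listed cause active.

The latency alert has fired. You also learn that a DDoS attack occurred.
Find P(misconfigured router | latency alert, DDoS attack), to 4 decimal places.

P(misconfigured router | latency alert, DDoS attack) ≈ 0.3482

Under noisy-OR, P(latency alert | causes) = 1 − (1−0.059)·∏(1−qᵢ) over the active causes.
P(latency alert | DDoS attack) = 0.865437·0.68 + 0.982507·0.32 = 0.588497 + 0.314402 = 0.902899
Of this, 0.314402 comes from 0.982507·0.32 (the misconfigured router=true cases).
Hence the posterior is 0.314402/0.902899 ≈ 0.3482.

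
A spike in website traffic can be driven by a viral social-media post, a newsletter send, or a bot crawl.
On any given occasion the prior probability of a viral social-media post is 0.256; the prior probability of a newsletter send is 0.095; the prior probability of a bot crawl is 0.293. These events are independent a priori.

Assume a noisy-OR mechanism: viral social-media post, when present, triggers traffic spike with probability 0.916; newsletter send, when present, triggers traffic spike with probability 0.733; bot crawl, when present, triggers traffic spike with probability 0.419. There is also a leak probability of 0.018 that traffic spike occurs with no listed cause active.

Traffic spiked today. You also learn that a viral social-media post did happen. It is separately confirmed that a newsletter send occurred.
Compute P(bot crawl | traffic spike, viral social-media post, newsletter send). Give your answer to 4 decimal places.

Under noisy-OR, P(traffic spike | causes) = 1 − (1−0.018)·∏(1−qᵢ) over the active causes.
By total probability over both values of bot crawl:
  P(traffic spike | viral social-media post, newsletter send) = 0.977976*0.707 + 0.987204*0.293
        = 0.691429 + 0.289251 = 0.980680
The terms with bot crawl present sum to 0.289251, so
  P(bot crawl | traffic spike, viral social-media post, newsletter send) = 0.289251 / 0.980680 ≈ 0.2949

P(bot crawl | traffic spike, viral social-media post, newsletter send) ≈ 0.2949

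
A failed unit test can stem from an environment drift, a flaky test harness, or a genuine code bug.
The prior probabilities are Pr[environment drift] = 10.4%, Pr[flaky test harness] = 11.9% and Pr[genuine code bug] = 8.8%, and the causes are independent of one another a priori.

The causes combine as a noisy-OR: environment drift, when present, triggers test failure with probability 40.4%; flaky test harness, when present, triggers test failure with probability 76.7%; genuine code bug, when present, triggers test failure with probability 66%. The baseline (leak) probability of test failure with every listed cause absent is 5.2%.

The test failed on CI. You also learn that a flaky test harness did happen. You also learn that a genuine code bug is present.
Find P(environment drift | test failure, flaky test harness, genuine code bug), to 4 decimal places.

P(environment drift | test failure, flaky test harness, genuine code bug) ≈ 0.1070

Under noisy-OR, P(test failure | causes) = 1 − (1−0.052)·∏(1−qᵢ) over the active causes.
Numerator (weight on configurations with environment drift): 0.95524×0.104 = 0.099345
Denominator P(test failure | flaky test harness, genuine code bug): 0.924899×0.896 + 0.95524×0.104 = 0.928055
Posterior = 0.099345 / 0.928055 ≈ 0.1070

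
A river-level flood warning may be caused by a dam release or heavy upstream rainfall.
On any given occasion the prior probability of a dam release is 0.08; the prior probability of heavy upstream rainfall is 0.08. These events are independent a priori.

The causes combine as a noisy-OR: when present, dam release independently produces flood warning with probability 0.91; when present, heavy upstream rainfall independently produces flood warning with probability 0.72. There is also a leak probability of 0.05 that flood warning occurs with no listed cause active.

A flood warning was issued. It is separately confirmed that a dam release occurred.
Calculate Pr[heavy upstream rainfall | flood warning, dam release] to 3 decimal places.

Pr[heavy upstream rainfall | flood warning, dam release] ≈ 0.085

Under noisy-OR, P(flood warning | causes) = 1 − (1−0.05)·∏(1−qᵢ) over the active causes.
Sum P(flood warning|·) weighted by the priors over both values of heavy upstream rainfall:
  P(flood warning | dam release) = 0.9145·0.92 + 0.97606·0.08
        = 0.841340 + 0.078085 = 0.919425
The terms with heavy upstream rainfall present sum to 0.078085, so
  P(heavy upstream rainfall | flood warning, dam release) = 0.078085 / 0.919425 ≈ 0.085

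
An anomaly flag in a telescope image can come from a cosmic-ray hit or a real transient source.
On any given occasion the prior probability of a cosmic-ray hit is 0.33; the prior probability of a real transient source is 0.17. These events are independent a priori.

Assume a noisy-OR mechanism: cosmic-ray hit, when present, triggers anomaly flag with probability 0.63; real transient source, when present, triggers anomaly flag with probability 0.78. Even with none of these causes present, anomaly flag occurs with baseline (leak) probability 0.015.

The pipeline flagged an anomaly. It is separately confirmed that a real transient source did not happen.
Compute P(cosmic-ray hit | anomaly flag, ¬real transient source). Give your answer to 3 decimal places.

P(cosmic-ray hit | anomaly flag, ¬real transient source) ≈ 0.954

Under noisy-OR, P(anomaly flag | causes) = 1 − (1−0.015)·∏(1−qᵢ) over the active causes.
Weight on cosmic-ray hit=true, given the evidence: 0.63555×0.33 = 0.209731
Normalizer over all consistent configurations: 0.015×0.67 + 0.63555×0.33 = 0.219781
Posterior = 0.209731 / 0.219781 ≈ 0.954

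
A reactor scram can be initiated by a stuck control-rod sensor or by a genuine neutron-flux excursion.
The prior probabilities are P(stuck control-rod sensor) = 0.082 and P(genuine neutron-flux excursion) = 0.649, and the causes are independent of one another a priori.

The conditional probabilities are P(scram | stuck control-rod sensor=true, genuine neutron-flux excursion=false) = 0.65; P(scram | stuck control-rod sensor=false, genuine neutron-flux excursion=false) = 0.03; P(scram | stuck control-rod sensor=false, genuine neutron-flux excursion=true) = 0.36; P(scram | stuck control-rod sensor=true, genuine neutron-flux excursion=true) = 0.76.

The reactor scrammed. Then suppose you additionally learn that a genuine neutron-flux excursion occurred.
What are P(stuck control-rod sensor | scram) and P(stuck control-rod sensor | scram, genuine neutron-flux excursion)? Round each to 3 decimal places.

Enumerate the 4 (stuck control-rod sensor, genuine neutron-flux excursion) configurations and weight by the priors:
  P(scram) = 0.03·0.918·0.351 + 0.36·0.918·0.649 + 0.65·0.082·0.351 + 0.76·0.082·0.649
        = 0.009667 + 0.214482 + 0.018708 + 0.040446 = 0.283303
Keeping only the stuck control-rod sensor-present terms gives 0.059154, so
  P(stuck control-rod sensor | scram) = 0.059154 / 0.283303 ≈ 0.209

Now also conditioning on genuine neutron-flux excursion=true:
Sum P(scram|·) weighted by the priors over both values of stuck control-rod sensor:
  P(scram | genuine neutron-flux excursion) = 0.36·0.918 + 0.76·0.082
        = 0.330480 + 0.062320 = 0.392800
Configurations with stuck control-rod sensor contribute 0.062320, so
  P(stuck control-rod sensor | scram, genuine neutron-flux excursion) = 0.062320 / 0.392800 ≈ 0.159
Conditioning on genuine neutron-flux excursion lowers the posterior on stuck control-rod sensor: the classic explaining-away effect in a common-effect structure.

P(stuck control-rod sensor | scram) ≈ 0.209; P(stuck control-rod sensor | scram, genuine neutron-flux excursion) ≈ 0.159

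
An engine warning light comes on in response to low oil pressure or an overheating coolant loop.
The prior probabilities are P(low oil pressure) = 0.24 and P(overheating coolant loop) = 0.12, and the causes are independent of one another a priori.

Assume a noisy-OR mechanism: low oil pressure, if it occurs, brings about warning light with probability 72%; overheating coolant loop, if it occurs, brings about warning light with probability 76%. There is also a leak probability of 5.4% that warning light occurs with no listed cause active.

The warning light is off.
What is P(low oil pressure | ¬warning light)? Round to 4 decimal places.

Under noisy-OR, P(warning light | causes) = 1 − (1−0.054)·∏(1−qᵢ) over the active causes.
Enumerate the 4 (low oil pressure, overheating coolant loop) configurations and weight by the priors:
  P(¬warning light) = 0.946*0.76*0.88 + 0.22704*0.76*0.12 + 0.26488*0.24*0.88 + 0.063571*0.24*0.12
        = 0.632685 + 0.020706 + 0.055943 + 0.001831 = 0.711165
Keeping only the low oil pressure-present terms gives 0.057774, so
  P(low oil pressure | ¬warning light) = 0.057774 / 0.711165 ≈ 0.0812

P(low oil pressure | ¬warning light) ≈ 0.0812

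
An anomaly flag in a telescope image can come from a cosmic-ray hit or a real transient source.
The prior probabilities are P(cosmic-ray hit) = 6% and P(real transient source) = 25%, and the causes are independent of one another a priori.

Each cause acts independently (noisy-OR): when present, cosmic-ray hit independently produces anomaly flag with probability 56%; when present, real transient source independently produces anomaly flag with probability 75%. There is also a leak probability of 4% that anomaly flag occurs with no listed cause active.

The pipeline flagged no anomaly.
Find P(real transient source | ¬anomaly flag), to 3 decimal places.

P(real transient source | ¬anomaly flag) ≈ 0.077

Under noisy-OR, P(anomaly flag | causes) = 1 − (1−0.04)·∏(1−qᵢ) over the active causes.
For the numerator, keep only real transient source=true terms: 0.056400 + 0.001584 = 0.057984
The normalizing constant is 0.96×0.94×0.75 + 0.24×0.94×0.25 + 0.4224×0.06×0.75 + 0.1056×0.06×0.25 = 0.753792
P(real transient source | ¬anomaly flag) = 0.057984/0.753792 ≈ 0.077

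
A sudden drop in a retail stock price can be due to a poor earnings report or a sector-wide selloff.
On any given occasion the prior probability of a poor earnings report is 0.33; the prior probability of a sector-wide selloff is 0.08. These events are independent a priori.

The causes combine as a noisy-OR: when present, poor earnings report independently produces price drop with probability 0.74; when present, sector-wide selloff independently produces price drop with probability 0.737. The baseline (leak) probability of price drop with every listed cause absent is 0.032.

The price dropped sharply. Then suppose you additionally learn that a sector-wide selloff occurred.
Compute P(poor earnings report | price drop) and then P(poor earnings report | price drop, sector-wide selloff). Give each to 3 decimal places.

P(poor earnings report | price drop) ≈ 0.808; P(poor earnings report | price drop, sector-wide selloff) ≈ 0.382

Under noisy-OR, P(price drop | causes) = 1 − (1−0.032)·∏(1−qᵢ) over the active causes.
Sum P(price drop|·) weighted by the priors over the 4 (poor earnings report, sector-wide selloff) configurations:
  P(price drop) = 0.032*0.67*0.92 + 0.745416*0.67*0.08 + 0.74832*0.33*0.92 + 0.933808*0.33*0.08
        = 0.019725 + 0.039954 + 0.227190 + 0.024653 = 0.311522
Keeping only the poor earnings report-present terms gives 0.251843, so
  P(poor earnings report | price drop) = 0.251843 / 0.311522 ≈ 0.808

With the extra evidence:
P(price drop | sector-wide selloff) = 0.745416×0.67 + 0.933808×0.33 = 0.499429 + 0.308157 = 0.807586
Of this, 0.308157 comes from 0.933808×0.33 (the poor earnings report=true cases).
So P(poor earnings report | price drop, sector-wide selloff) = 0.308157/0.807586 ≈ 0.382.
This is intercausal reasoning (explaining away): once sector-wide selloff accounts for the price drop, poor earnings report becomes less likely.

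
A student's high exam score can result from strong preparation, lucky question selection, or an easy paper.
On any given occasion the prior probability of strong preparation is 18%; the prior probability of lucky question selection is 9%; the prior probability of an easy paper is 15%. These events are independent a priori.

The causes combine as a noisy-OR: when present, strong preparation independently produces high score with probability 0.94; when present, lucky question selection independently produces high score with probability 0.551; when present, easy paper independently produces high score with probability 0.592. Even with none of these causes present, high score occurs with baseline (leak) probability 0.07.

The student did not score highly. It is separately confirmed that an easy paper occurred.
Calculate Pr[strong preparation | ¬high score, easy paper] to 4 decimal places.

Under noisy-OR, P(high score | causes) = 1 − (1−0.07)·∏(1−qᵢ) over the active causes.
For the numerator, keep only strong preparation=true terms: 0.003729 + 0.000166 = 0.003895
Denominator P(¬high score | easy paper): 0.37944·0.82·0.91 + 0.170369·0.82·0.09 + 0.022766·0.18·0.91 + 0.010222·0.18·0.09 = 0.299606
P(strong preparation | ¬high score, easy paper) = 0.003895/0.299606 ≈ 0.0130

Pr[strong preparation | ¬high score, easy paper] ≈ 0.0130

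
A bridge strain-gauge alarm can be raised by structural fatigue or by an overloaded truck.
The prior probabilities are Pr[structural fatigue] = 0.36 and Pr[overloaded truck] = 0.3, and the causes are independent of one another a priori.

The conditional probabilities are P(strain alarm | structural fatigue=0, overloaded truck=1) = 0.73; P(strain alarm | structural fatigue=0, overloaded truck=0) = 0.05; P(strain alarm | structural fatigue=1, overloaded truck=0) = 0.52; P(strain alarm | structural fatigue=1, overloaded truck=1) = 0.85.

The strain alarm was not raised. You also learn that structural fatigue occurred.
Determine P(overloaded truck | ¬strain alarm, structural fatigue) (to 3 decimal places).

P(¬strain alarm | structural fatigue) = 0.48×0.7 + 0.15×0.3 = 0.336000 + 0.045000 = 0.381000
Of this, 0.045000 comes from 0.15×0.3 (the overloaded truck=true cases).
So P(overloaded truck | ¬strain alarm, structural fatigue) = 0.045000/0.381000 ≈ 0.118.

P(overloaded truck | ¬strain alarm, structural fatigue) ≈ 0.118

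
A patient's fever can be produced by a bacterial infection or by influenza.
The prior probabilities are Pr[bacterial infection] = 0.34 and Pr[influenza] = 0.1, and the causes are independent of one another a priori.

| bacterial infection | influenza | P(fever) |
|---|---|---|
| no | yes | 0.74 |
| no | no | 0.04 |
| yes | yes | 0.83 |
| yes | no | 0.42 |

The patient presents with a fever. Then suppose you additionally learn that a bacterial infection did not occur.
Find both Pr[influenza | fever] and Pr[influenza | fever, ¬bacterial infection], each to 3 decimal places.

Pr[influenza | fever] ≈ 0.336; Pr[influenza | fever, ¬bacterial infection] ≈ 0.673

P(fever) = 0.04·0.66·0.9 + 0.74·0.66·0.1 + 0.42·0.34·0.9 + 0.83·0.34·0.1 = 0.023760 + 0.048840 + 0.128520 + 0.028220 = 0.229340
Of this, 0.077060 comes from 0.048840 + 0.028220 (the influenza=true cases).
So P(influenza | fever) = 0.077060/0.229340 ≈ 0.336.

With the extra evidence:
Numerator (weight on configurations with influenza): 0.74*0.1 = 0.074000
The normalizing constant is 0.04*0.9 + 0.74*0.1 = 0.110000
P(influenza | fever, ¬bacterial infection) = 0.074000/0.110000 ≈ 0.673
Ruling out bacterial infection raises the posterior on influenza — the flip side of explaining away.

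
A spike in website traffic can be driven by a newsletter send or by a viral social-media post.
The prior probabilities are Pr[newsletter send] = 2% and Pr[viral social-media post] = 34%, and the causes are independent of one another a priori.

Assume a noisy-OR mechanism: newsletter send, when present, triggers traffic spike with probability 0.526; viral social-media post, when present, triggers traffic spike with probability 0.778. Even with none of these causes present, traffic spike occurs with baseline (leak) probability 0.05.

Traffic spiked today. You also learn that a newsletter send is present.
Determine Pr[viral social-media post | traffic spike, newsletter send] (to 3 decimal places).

Pr[viral social-media post | traffic spike, newsletter send] ≈ 0.458

Under noisy-OR, P(traffic spike | causes) = 1 − (1−0.05)·∏(1−qᵢ) over the active causes.
For the numerator, keep only viral social-media post=true terms: 0.900033*0.34 = 0.306011
Denominator P(traffic spike | newsletter send): 0.5497*0.66 + 0.900033*0.34 = 0.668813
P(viral social-media post | traffic spike, newsletter send) = 0.306011/0.668813 ≈ 0.458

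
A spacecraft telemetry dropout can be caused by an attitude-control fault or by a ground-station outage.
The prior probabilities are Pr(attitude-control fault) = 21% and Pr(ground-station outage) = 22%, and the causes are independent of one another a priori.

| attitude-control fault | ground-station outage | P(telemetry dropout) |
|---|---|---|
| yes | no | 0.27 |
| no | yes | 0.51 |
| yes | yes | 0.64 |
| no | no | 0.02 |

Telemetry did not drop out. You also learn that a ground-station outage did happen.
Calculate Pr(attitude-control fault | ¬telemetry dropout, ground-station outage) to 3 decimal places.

Pr(attitude-control fault | ¬telemetry dropout, ground-station outage) ≈ 0.163

For the numerator, keep only attitude-control fault=true terms: 0.36×0.21 = 0.075600
The normalizing constant is 0.49×0.79 + 0.36×0.21 = 0.462700
P(attitude-control fault | ¬telemetry dropout, ground-station outage) = 0.075600/0.462700 ≈ 0.163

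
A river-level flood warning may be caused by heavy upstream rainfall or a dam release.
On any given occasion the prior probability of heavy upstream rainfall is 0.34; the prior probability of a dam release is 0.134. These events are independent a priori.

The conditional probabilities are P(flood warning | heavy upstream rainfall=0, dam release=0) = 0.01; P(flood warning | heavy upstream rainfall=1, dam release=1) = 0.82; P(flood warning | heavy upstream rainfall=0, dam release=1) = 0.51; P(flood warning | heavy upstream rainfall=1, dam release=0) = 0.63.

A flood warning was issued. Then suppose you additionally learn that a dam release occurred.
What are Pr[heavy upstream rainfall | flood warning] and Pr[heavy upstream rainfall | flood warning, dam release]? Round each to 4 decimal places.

By total probability over the 4 (heavy upstream rainfall, dam release) configurations:
  P(flood warning) = 0.01·0.66·0.866 + 0.51·0.66·0.134 + 0.63·0.34·0.866 + 0.82·0.34·0.134
        = 0.005716 + 0.045104 + 0.185497 + 0.037359 = 0.273676
Keeping only the heavy upstream rainfall-present terms gives 0.222856, so
  P(heavy upstream rainfall | flood warning) = 0.222856 / 0.273676 ≈ 0.8143

Now also conditioning on dam release=true:
Enumerate both values of heavy upstream rainfall and weight by the priors:
  P(flood warning | dam release) = 0.51·0.66 + 0.82·0.34
        = 0.336600 + 0.278800 = 0.615400
Configurations with heavy upstream rainfall contribute 0.278800, so
  P(heavy upstream rainfall | flood warning, dam release) = 0.278800 / 0.615400 ≈ 0.4530
The drop from 0.8143 to 0.4530 is the explaining-away (discounting) effect.

Pr[heavy upstream rainfall | flood warning] ≈ 0.8143; Pr[heavy upstream rainfall | flood warning, dam release] ≈ 0.4530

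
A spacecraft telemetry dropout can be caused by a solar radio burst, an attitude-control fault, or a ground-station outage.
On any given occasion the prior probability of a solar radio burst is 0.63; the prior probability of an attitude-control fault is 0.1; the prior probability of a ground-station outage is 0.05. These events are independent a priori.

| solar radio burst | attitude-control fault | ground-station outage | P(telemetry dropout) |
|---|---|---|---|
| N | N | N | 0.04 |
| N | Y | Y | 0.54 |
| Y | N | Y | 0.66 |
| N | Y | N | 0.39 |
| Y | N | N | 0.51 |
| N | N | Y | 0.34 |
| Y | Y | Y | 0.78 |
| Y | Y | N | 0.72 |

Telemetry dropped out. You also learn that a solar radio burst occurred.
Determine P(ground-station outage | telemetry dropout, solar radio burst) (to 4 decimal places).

P(telemetry dropout | solar radio burst) = 0.51*0.9*0.95 + 0.66*0.9*0.05 + 0.72*0.1*0.95 + 0.78*0.1*0.05 = 0.436050 + 0.029700 + 0.068400 + 0.003900 = 0.538050
Of this, 0.033600 comes from 0.029700 + 0.003900 (the ground-station outage=true cases).
So P(ground-station outage | telemetry dropout, solar radio burst) = 0.033600/0.538050 ≈ 0.0624.

P(ground-station outage | telemetry dropout, solar radio burst) ≈ 0.0624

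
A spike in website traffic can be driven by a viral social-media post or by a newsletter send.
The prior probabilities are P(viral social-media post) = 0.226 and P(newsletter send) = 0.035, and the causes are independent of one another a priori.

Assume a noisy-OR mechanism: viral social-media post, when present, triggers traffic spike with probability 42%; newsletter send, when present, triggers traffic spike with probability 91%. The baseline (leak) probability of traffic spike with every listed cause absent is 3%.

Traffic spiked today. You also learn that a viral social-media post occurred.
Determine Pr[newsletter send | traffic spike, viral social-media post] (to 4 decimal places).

Pr[newsletter send | traffic spike, viral social-media post] ≈ 0.0730

Under noisy-OR, P(traffic spike | causes) = 1 − (1−0.03)·∏(1−qᵢ) over the active causes.
For the numerator, keep only newsletter send=true terms: 0.949366*0.035 = 0.033228
Denominator P(traffic spike | viral social-media post): 0.4374*0.965 + 0.949366*0.035 = 0.455319
Posterior = 0.033228 / 0.455319 ≈ 0.0730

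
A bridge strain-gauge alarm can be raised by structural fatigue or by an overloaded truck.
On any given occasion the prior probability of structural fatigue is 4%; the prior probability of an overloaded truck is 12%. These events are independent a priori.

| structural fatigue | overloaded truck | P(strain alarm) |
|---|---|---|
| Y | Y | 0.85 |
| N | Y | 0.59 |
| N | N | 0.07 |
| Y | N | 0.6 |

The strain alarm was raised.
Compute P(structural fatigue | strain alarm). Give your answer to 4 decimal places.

P(strain alarm) = 0.07·0.96·0.88 + 0.59·0.96·0.12 + 0.6·0.04·0.88 + 0.85·0.04·0.12 = 0.059136 + 0.067968 + 0.021120 + 0.004080 = 0.152304
The structural fatigue-present share is 0.021120 + 0.004080 = 0.025200.
P(structural fatigue | strain alarm) = 0.025200 / 0.152304 ≈ 0.1655

P(structural fatigue | strain alarm) ≈ 0.1655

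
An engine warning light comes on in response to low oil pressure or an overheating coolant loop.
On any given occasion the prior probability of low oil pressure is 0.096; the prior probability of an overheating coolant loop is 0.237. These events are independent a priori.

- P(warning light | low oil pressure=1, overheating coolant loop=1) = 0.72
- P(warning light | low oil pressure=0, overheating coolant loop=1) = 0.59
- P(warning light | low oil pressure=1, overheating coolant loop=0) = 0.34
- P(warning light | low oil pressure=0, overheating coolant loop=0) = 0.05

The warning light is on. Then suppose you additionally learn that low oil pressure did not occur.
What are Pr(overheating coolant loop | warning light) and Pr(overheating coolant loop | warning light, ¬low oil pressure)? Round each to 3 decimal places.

Numerator (weight on configurations with overheating coolant loop): 0.126406 + 0.016381 = 0.142787
The normalizing constant is 0.05×0.904×0.763 + 0.59×0.904×0.237 + 0.34×0.096×0.763 + 0.72×0.096×0.237 = 0.202179
Posterior = 0.142787 / 0.202179 ≈ 0.706

Now condition on the additional information:
Enumerate both values of overheating coolant loop and weight by the priors:
  P(warning light | ¬low oil pressure) = 0.05·0.763 + 0.59·0.237
        = 0.038150 + 0.139830 = 0.177980
The terms with overheating coolant loop present sum to 0.139830, so
  P(overheating coolant loop | warning light, ¬low oil pressure) = 0.139830 / 0.177980 ≈ 0.786

Pr(overheating coolant loop | warning light) ≈ 0.706; Pr(overheating coolant loop | warning light, ¬low oil pressure) ≈ 0.786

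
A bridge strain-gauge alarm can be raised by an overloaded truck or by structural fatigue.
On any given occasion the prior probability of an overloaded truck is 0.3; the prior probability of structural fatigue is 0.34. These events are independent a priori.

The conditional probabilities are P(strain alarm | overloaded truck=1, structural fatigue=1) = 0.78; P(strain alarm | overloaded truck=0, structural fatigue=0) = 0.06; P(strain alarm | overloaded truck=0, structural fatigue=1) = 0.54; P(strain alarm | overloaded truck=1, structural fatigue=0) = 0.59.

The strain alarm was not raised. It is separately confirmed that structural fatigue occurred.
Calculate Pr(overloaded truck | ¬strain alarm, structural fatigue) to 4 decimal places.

P(¬strain alarm | structural fatigue) = 0.46×0.7 + 0.22×0.3 = 0.322000 + 0.066000 = 0.388000
Of this, 0.066000 comes from 0.22×0.3 (the overloaded truck=true cases).
Hence the posterior is 0.066000/0.388000 ≈ 0.1701.

Pr(overloaded truck | ¬strain alarm, structural fatigue) ≈ 0.1701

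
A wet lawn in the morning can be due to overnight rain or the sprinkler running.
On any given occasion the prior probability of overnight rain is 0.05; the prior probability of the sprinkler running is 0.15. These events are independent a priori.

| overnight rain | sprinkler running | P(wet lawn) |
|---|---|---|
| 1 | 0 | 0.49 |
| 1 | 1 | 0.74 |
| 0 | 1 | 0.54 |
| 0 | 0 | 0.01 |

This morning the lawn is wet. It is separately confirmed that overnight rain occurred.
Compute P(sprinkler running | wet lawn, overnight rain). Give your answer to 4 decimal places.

P(sprinkler running | wet lawn, overnight rain) ≈ 0.2104

Numerator (weight on configurations with sprinkler running): 0.74·0.15 = 0.111000
Denominator P(wet lawn | overnight rain): 0.49·0.85 + 0.74·0.15 = 0.527500
P(sprinkler running | wet lawn, overnight rain) = 0.111000/0.527500 ≈ 0.2104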